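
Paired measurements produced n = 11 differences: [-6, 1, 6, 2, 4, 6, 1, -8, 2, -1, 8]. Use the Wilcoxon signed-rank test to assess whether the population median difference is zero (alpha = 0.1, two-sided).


Step 1: Drop any zero differences (none here) and take |d_i|.
|d| = [6, 1, 6, 2, 4, 6, 1, 8, 2, 1, 8]
Step 2: Midrank |d_i| (ties get averaged ranks).
ranks: |6|->8, |1|->2, |6|->8, |2|->4.5, |4|->6, |6|->8, |1|->2, |8|->10.5, |2|->4.5, |1|->2, |8|->10.5
Step 3: Attach original signs; sum ranks with positive sign and with negative sign.
W+ = 2 + 8 + 4.5 + 6 + 8 + 2 + 4.5 + 10.5 = 45.5
W- = 8 + 10.5 + 2 = 20.5
(Check: W+ + W- = 66 should equal n(n+1)/2 = 66.)
Step 4: Test statistic W = min(W+, W-) = 20.5.
Step 5: Ties in |d|, so use the tie-corrected normal approximation.
        E[W] = n(n+1)/4 = 11*12/4 = 33.
        Tie groups: |d|=1 (t=3), |d|=2 (t=2), |d|=6 (t=3), |d|=8 (t=2); sum(t^3 - t) = 60.
        Var[W] = n(n+1)(2n+1)/24 - sum(t^3-t)/48 = 3036/24 - 60/48 = 125.25.
        z = (W - E[W]) / sqrt(Var[W]) = (20.5 - 33) / 11.1915 = -1.1169.
        Two-sided p = 2*Phi(z) = 0.264030.
Step 6: alpha = 0.1. fail to reject H0.

W+ = 45.5, W- = 20.5, W = min = 20.5, p = 0.264030, fail to reject H0.


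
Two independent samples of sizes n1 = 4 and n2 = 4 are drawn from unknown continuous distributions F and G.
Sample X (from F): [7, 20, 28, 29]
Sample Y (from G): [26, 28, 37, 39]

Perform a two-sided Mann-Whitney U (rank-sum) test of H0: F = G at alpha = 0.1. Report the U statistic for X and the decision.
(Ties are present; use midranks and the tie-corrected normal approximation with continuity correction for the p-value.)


Step 1: Combine and sort all 8 observations; assign midranks.
sorted (value, group): (7,X), (20,X), (26,Y), (28,X), (28,Y), (29,X), (37,Y), (39,Y)
ranks: 7->1, 20->2, 26->3, 28->4.5, 28->4.5, 29->6, 37->7, 39->8
Step 2: Rank sum for X: R1 = 1 + 2 + 4.5 + 6 = 13.5.
Step 3: U_X = R1 - n1(n1+1)/2 = 13.5 - 4*5/2 = 13.5 - 10 = 3.5.
       U_Y = n1*n2 - U_X = 16 - 3.5 = 12.5.
Step 4: Ties are present, so use the tie-corrected normal approximation (with continuity correction) for the p-value.
Step 5: p-value = 0.245383; compare to alpha = 0.1. fail to reject H0.

U_X = 3.5, p = 0.245383, fail to reject H0 at alpha = 0.1.


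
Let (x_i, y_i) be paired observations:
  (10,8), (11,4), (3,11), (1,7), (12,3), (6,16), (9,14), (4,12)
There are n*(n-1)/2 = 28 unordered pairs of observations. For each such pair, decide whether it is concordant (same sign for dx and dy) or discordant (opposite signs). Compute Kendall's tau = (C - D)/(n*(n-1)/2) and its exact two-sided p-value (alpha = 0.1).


Step 1: Enumerate the 28 unordered pairs (i,j) with i<j and classify each by sign(x_j-x_i) * sign(y_j-y_i).
  (1,2):dx=+1,dy=-4->D; (1,3):dx=-7,dy=+3->D; (1,4):dx=-9,dy=-1->C; (1,5):dx=+2,dy=-5->D
  (1,6):dx=-4,dy=+8->D; (1,7):dx=-1,dy=+6->D; (1,8):dx=-6,dy=+4->D; (2,3):dx=-8,dy=+7->D
  (2,4):dx=-10,dy=+3->D; (2,5):dx=+1,dy=-1->D; (2,6):dx=-5,dy=+12->D; (2,7):dx=-2,dy=+10->D
  (2,8):dx=-7,dy=+8->D; (3,4):dx=-2,dy=-4->C; (3,5):dx=+9,dy=-8->D; (3,6):dx=+3,dy=+5->C
  (3,7):dx=+6,dy=+3->C; (3,8):dx=+1,dy=+1->C; (4,5):dx=+11,dy=-4->D; (4,6):dx=+5,dy=+9->C
  (4,7):dx=+8,dy=+7->C; (4,8):dx=+3,dy=+5->C; (5,6):dx=-6,dy=+13->D; (5,7):dx=-3,dy=+11->D
  (5,8):dx=-8,dy=+9->D; (6,7):dx=+3,dy=-2->D; (6,8):dx=-2,dy=-4->C; (7,8):dx=-5,dy=-2->C
Step 2: C = 10, D = 18, total pairs = 28.
Step 3: tau = (C - D)/(n(n-1)/2) = (10 - 18)/28 = -0.285714.
Step 4: Exact two-sided p-value (enumerate n! = 40320 permutations of y under H0): p = 0.398760.
Step 5: alpha = 0.1. fail to reject H0.

tau_b = -0.2857 (C=10, D=18), p = 0.398760, fail to reject H0.


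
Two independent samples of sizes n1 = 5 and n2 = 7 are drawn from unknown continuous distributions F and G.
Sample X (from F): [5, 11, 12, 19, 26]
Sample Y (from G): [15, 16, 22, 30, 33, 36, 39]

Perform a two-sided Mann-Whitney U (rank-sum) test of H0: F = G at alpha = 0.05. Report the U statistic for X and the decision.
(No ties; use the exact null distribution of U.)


Step 1: Combine and sort all 12 observations; assign midranks.
sorted (value, group): (5,X), (11,X), (12,X), (15,Y), (16,Y), (19,X), (22,Y), (26,X), (30,Y), (33,Y), (36,Y), (39,Y)
ranks: 5->1, 11->2, 12->3, 15->4, 16->5, 19->6, 22->7, 26->8, 30->9, 33->10, 36->11, 39->12
Step 2: Rank sum for X: R1 = 1 + 2 + 3 + 6 + 8 = 20.
Step 3: U_X = R1 - n1(n1+1)/2 = 20 - 5*6/2 = 20 - 15 = 5.
       U_Y = n1*n2 - U_X = 35 - 5 = 30.
Step 4: No ties, so the exact null distribution of U (based on enumerating the C(12,5) = 792 equally likely rank assignments) gives the two-sided p-value.
Step 5: p-value = 0.047980; compare to alpha = 0.05. reject H0.

U_X = 5, p = 0.047980, reject H0 at alpha = 0.05.


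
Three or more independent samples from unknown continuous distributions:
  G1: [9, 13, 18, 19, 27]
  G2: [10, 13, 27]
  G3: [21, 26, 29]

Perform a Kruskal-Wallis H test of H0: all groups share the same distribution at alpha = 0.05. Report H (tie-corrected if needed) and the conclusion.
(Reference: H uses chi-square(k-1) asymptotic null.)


Step 1: Combine all N = 11 observations and assign midranks.
sorted (value, group, rank): (9,G1,1), (10,G2,2), (13,G1,3.5), (13,G2,3.5), (18,G1,5), (19,G1,6), (21,G3,7), (26,G3,8), (27,G1,9.5), (27,G2,9.5), (29,G3,11)
Step 2: Sum ranks within each group.
R_1 = 25 (n_1 = 5)
R_2 = 15 (n_2 = 3)
R_3 = 26 (n_3 = 3)
Step 3: H = 12/(N(N+1)) * sum(R_i^2/n_i) - 3(N+1)
     = 12/(11*12) * (25^2/5 + 15^2/3 + 26^2/3) - 3*12
     = 0.090909 * 425.333 - 36
     = 2.666667.
Step 4: Ties present; correction factor C = 1 - 12/(11^3 - 11) = 0.990909. Corrected H = 2.666667 / 0.990909 = 2.691131.
Step 5: Under H0, H ~ chi^2(2); p-value = 0.260392.
Step 6: alpha = 0.05. fail to reject H0.

H = 2.6911, df = 2, p = 0.260392, fail to reject H0.


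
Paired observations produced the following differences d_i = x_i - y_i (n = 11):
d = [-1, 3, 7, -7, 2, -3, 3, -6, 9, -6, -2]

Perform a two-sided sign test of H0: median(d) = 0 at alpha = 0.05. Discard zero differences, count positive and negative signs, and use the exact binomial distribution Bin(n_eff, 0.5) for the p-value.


Step 1: Discard zero differences. Original n = 11; n_eff = number of nonzero differences = 11.
Nonzero differences (with sign): -1, +3, +7, -7, +2, -3, +3, -6, +9, -6, -2
Step 2: Count signs: positive = 5, negative = 6.
Step 3: Under H0: P(positive) = 0.5, so the number of positives S ~ Bin(11, 0.5).
Step 4: Two-sided exact p-value = sum of Bin(11,0.5) probabilities at or below the observed probability = 1.000000.
Step 5: alpha = 0.05. fail to reject H0.

n_eff = 11, pos = 5, neg = 6, p = 1.000000, fail to reject H0.


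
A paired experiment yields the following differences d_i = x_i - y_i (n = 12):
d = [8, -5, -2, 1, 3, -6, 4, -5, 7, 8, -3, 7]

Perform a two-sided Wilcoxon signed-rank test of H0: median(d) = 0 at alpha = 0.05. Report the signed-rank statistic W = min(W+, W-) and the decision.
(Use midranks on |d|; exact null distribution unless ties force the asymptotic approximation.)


Step 1: Drop any zero differences (none here) and take |d_i|.
|d| = [8, 5, 2, 1, 3, 6, 4, 5, 7, 8, 3, 7]
Step 2: Midrank |d_i| (ties get averaged ranks).
ranks: |8|->11.5, |5|->6.5, |2|->2, |1|->1, |3|->3.5, |6|->8, |4|->5, |5|->6.5, |7|->9.5, |8|->11.5, |3|->3.5, |7|->9.5
Step 3: Attach original signs; sum ranks with positive sign and with negative sign.
W+ = 11.5 + 1 + 3.5 + 5 + 9.5 + 11.5 + 9.5 = 51.5
W- = 6.5 + 2 + 8 + 6.5 + 3.5 = 26.5
(Check: W+ + W- = 78 should equal n(n+1)/2 = 78.)
Step 4: Test statistic W = min(W+, W-) = 26.5.
Step 5: Ties in |d|, so use the tie-corrected normal approximation.
        E[W] = n(n+1)/4 = 12*13/4 = 39.
        Tie groups: |d|=3 (t=2), |d|=5 (t=2), |d|=7 (t=2), |d|=8 (t=2); sum(t^3 - t) = 24.
        Var[W] = n(n+1)(2n+1)/24 - sum(t^3-t)/48 = 3900/24 - 24/48 = 162.
        z = (W - E[W]) / sqrt(Var[W]) = (26.5 - 39) / 12.7279 = -0.9821.
        Two-sided p = 2*Phi(z) = 0.326054.
Step 6: alpha = 0.05. fail to reject H0.

W+ = 51.5, W- = 26.5, W = min = 26.5, p = 0.326054, fail to reject H0.


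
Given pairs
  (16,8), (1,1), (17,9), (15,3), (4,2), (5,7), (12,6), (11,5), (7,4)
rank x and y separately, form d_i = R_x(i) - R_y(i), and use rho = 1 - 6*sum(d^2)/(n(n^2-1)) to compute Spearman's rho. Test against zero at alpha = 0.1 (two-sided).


Step 1: Rank x and y separately (midranks; no ties here).
rank(x): 16->8, 1->1, 17->9, 15->7, 4->2, 5->3, 12->6, 11->5, 7->4
rank(y): 8->8, 1->1, 9->9, 3->3, 2->2, 7->7, 6->6, 5->5, 4->4
Step 2: d_i = R_x(i) - R_y(i); compute d_i^2.
  (8-8)^2=0, (1-1)^2=0, (9-9)^2=0, (7-3)^2=16, (2-2)^2=0, (3-7)^2=16, (6-6)^2=0, (5-5)^2=0, (4-4)^2=0
sum(d^2) = 32.
Step 3: rho = 1 - 6*32 / (9*(9^2 - 1)) = 1 - 192/720 = 0.733333.
Step 4: Under H0, t = rho * sqrt((n-2)/(1-rho^2)) = 2.8538 ~ t(7).
Step 5: Two-sided p-value from the t-distribution with 7 df = 0.024554.
Step 6: alpha = 0.1. reject H0.

rho = 0.7333, p = 0.024554, reject H0 at alpha = 0.1.


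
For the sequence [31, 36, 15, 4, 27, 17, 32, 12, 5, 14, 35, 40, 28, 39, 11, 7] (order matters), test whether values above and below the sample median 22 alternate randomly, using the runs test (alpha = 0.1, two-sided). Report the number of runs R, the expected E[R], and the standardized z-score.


Step 1: Compute median = 22; label A = above, B = below.
Labels in order: AABBABABBBAAAABB  (n_A = 8, n_B = 8)
Step 2: Count runs R = 8.
Step 3: Under H0 (random ordering), E[R] = 2*n_A*n_B/(n_A+n_B) + 1 = 2*8*8/16 + 1 = 9.0000.
        Var[R] = 2*n_A*n_B*(2*n_A*n_B - n_A - n_B) / ((n_A+n_B)^2 * (n_A+n_B-1)) = 14336/3840 = 3.7333.
        SD[R] = 1.9322.
Step 4: Continuity-corrected z = (R + 0.5 - E[R]) / SD[R] = (8 + 0.5 - 9.0000) / 1.9322 = -0.2588.
Step 5: Two-sided p-value via normal approximation = 2*(1 - Phi(|z|)) = 0.795809.
Step 6: alpha = 0.1. fail to reject H0.

R = 8, z = -0.2588, p = 0.795809, fail to reject H0.


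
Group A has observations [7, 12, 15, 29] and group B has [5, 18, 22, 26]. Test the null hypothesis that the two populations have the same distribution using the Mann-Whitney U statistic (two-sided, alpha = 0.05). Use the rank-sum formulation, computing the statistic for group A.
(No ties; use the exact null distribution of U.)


Step 1: Combine and sort all 8 observations; assign midranks.
sorted (value, group): (5,Y), (7,X), (12,X), (15,X), (18,Y), (22,Y), (26,Y), (29,X)
ranks: 5->1, 7->2, 12->3, 15->4, 18->5, 22->6, 26->7, 29->8
Step 2: Rank sum for X: R1 = 2 + 3 + 4 + 8 = 17.
Step 3: U_X = R1 - n1(n1+1)/2 = 17 - 4*5/2 = 17 - 10 = 7.
       U_Y = n1*n2 - U_X = 16 - 7 = 9.
Step 4: No ties, so the exact null distribution of U (based on enumerating the C(8,4) = 70 equally likely rank assignments) gives the two-sided p-value.
Step 5: p-value = 0.885714; compare to alpha = 0.05. fail to reject H0.

U_X = 7, p = 0.885714, fail to reject H0 at alpha = 0.05.


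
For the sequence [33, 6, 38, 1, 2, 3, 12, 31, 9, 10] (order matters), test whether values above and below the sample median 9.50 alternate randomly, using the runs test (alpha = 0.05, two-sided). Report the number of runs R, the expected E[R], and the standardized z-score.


Step 1: Compute median = 9.50; label A = above, B = below.
Labels in order: ABABBBAABA  (n_A = 5, n_B = 5)
Step 2: Count runs R = 7.
Step 3: Under H0 (random ordering), E[R] = 2*n_A*n_B/(n_A+n_B) + 1 = 2*5*5/10 + 1 = 6.0000.
        Var[R] = 2*n_A*n_B*(2*n_A*n_B - n_A - n_B) / ((n_A+n_B)^2 * (n_A+n_B-1)) = 2000/900 = 2.2222.
        SD[R] = 1.4907.
Step 4: Continuity-corrected z = (R - 0.5 - E[R]) / SD[R] = (7 - 0.5 - 6.0000) / 1.4907 = 0.3354.
Step 5: Two-sided p-value via normal approximation = 2*(1 - Phi(|z|)) = 0.737316.
Step 6: alpha = 0.05. fail to reject H0.

R = 7, z = 0.3354, p = 0.737316, fail to reject H0.


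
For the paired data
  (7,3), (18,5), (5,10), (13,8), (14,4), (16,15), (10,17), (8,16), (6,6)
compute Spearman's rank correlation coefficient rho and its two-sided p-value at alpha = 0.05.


Step 1: Rank x and y separately (midranks; no ties here).
rank(x): 7->3, 18->9, 5->1, 13->6, 14->7, 16->8, 10->5, 8->4, 6->2
rank(y): 3->1, 5->3, 10->6, 8->5, 4->2, 15->7, 17->9, 16->8, 6->4
Step 2: d_i = R_x(i) - R_y(i); compute d_i^2.
  (3-1)^2=4, (9-3)^2=36, (1-6)^2=25, (6-5)^2=1, (7-2)^2=25, (8-7)^2=1, (5-9)^2=16, (4-8)^2=16, (2-4)^2=4
sum(d^2) = 128.
Step 3: rho = 1 - 6*128 / (9*(9^2 - 1)) = 1 - 768/720 = -0.066667.
Step 4: Under H0, t = rho * sqrt((n-2)/(1-rho^2)) = -0.1768 ~ t(7).
Step 5: Two-sided p-value from the t-distribution with 7 df = 0.864690.
Step 6: alpha = 0.05. fail to reject H0.

rho = -0.0667, p = 0.864690, fail to reject H0 at alpha = 0.05.


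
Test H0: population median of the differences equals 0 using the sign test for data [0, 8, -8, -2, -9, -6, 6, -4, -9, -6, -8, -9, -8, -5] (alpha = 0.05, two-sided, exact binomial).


Step 1: Discard zero differences. Original n = 14; n_eff = number of nonzero differences = 13.
Nonzero differences (with sign): +8, -8, -2, -9, -6, +6, -4, -9, -6, -8, -9, -8, -5
Step 2: Count signs: positive = 2, negative = 11.
Step 3: Under H0: P(positive) = 0.5, so the number of positives S ~ Bin(13, 0.5).
Step 4: Two-sided exact p-value = sum of Bin(13,0.5) probabilities at or below the observed probability = 0.022461.
Step 5: alpha = 0.05. reject H0.

n_eff = 13, pos = 2, neg = 11, p = 0.022461, reject H0.


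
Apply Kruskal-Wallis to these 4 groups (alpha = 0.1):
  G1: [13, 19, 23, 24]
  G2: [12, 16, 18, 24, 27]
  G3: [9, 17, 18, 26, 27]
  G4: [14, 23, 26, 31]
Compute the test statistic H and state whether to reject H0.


Step 1: Combine all N = 18 observations and assign midranks.
sorted (value, group, rank): (9,G3,1), (12,G2,2), (13,G1,3), (14,G4,4), (16,G2,5), (17,G3,6), (18,G2,7.5), (18,G3,7.5), (19,G1,9), (23,G1,10.5), (23,G4,10.5), (24,G1,12.5), (24,G2,12.5), (26,G3,14.5), (26,G4,14.5), (27,G2,16.5), (27,G3,16.5), (31,G4,18)
Step 2: Sum ranks within each group.
R_1 = 35 (n_1 = 4)
R_2 = 43.5 (n_2 = 5)
R_3 = 45.5 (n_3 = 5)
R_4 = 47 (n_4 = 4)
Step 3: H = 12/(N(N+1)) * sum(R_i^2/n_i) - 3(N+1)
     = 12/(18*19) * (35^2/4 + 43.5^2/5 + 45.5^2/5 + 47^2/4) - 3*19
     = 0.035088 * 1651 - 57
     = 0.929825.
Step 4: Ties present; correction factor C = 1 - 30/(18^3 - 18) = 0.994840. Corrected H = 0.929825 / 0.994840 = 0.934647.
Step 5: Under H0, H ~ chi^2(3); p-value = 0.817060.
Step 6: alpha = 0.1. fail to reject H0.

H = 0.9346, df = 3, p = 0.817060, fail to reject H0.


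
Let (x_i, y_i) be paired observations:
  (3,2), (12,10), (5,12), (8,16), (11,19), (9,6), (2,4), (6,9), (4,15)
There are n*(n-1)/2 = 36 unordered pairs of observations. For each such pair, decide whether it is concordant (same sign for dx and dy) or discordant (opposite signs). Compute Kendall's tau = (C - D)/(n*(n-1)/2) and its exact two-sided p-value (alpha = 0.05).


Step 1: Enumerate the 36 unordered pairs (i,j) with i<j and classify each by sign(x_j-x_i) * sign(y_j-y_i).
  (1,2):dx=+9,dy=+8->C; (1,3):dx=+2,dy=+10->C; (1,4):dx=+5,dy=+14->C; (1,5):dx=+8,dy=+17->C
  (1,6):dx=+6,dy=+4->C; (1,7):dx=-1,dy=+2->D; (1,8):dx=+3,dy=+7->C; (1,9):dx=+1,dy=+13->C
  (2,3):dx=-7,dy=+2->D; (2,4):dx=-4,dy=+6->D; (2,5):dx=-1,dy=+9->D; (2,6):dx=-3,dy=-4->C
  (2,7):dx=-10,dy=-6->C; (2,8):dx=-6,dy=-1->C; (2,9):dx=-8,dy=+5->D; (3,4):dx=+3,dy=+4->C
  (3,5):dx=+6,dy=+7->C; (3,6):dx=+4,dy=-6->D; (3,7):dx=-3,dy=-8->C; (3,8):dx=+1,dy=-3->D
  (3,9):dx=-1,dy=+3->D; (4,5):dx=+3,dy=+3->C; (4,6):dx=+1,dy=-10->D; (4,7):dx=-6,dy=-12->C
  (4,8):dx=-2,dy=-7->C; (4,9):dx=-4,dy=-1->C; (5,6):dx=-2,dy=-13->C; (5,7):dx=-9,dy=-15->C
  (5,8):dx=-5,dy=-10->C; (5,9):dx=-7,dy=-4->C; (6,7):dx=-7,dy=-2->C; (6,8):dx=-3,dy=+3->D
  (6,9):dx=-5,dy=+9->D; (7,8):dx=+4,dy=+5->C; (7,9):dx=+2,dy=+11->C; (8,9):dx=-2,dy=+6->D
Step 2: C = 24, D = 12, total pairs = 36.
Step 3: tau = (C - D)/(n(n-1)/2) = (24 - 12)/36 = 0.333333.
Step 4: Exact two-sided p-value (enumerate n! = 362880 permutations of y under H0): p = 0.259518.
Step 5: alpha = 0.05. fail to reject H0.

tau_b = 0.3333 (C=24, D=12), p = 0.259518, fail to reject H0.


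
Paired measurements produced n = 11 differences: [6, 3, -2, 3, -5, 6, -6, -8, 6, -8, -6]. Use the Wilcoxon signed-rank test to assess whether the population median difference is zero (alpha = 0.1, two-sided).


Step 1: Drop any zero differences (none here) and take |d_i|.
|d| = [6, 3, 2, 3, 5, 6, 6, 8, 6, 8, 6]
Step 2: Midrank |d_i| (ties get averaged ranks).
ranks: |6|->7, |3|->2.5, |2|->1, |3|->2.5, |5|->4, |6|->7, |6|->7, |8|->10.5, |6|->7, |8|->10.5, |6|->7
Step 3: Attach original signs; sum ranks with positive sign and with negative sign.
W+ = 7 + 2.5 + 2.5 + 7 + 7 = 26
W- = 1 + 4 + 7 + 10.5 + 10.5 + 7 = 40
(Check: W+ + W- = 66 should equal n(n+1)/2 = 66.)
Step 4: Test statistic W = min(W+, W-) = 26.
Step 5: Ties in |d|, so use the tie-corrected normal approximation.
        E[W] = n(n+1)/4 = 11*12/4 = 33.
        Tie groups: |d|=3 (t=2), |d|=6 (t=5), |d|=8 (t=2); sum(t^3 - t) = 132.
        Var[W] = n(n+1)(2n+1)/24 - sum(t^3-t)/48 = 3036/24 - 132/48 = 123.75.
        z = (W - E[W]) / sqrt(Var[W]) = (26 - 33) / 11.1243 = -0.6293.
        Two-sided p = 2*Phi(z) = 0.529183.
Step 6: alpha = 0.1. fail to reject H0.

W+ = 26, W- = 40, W = min = 26, p = 0.529183, fail to reject H0.


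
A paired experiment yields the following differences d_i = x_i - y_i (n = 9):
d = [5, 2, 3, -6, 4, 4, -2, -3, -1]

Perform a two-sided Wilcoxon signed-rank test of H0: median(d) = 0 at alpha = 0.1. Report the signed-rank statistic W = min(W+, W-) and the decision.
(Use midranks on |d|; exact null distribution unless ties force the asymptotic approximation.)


Step 1: Drop any zero differences (none here) and take |d_i|.
|d| = [5, 2, 3, 6, 4, 4, 2, 3, 1]
Step 2: Midrank |d_i| (ties get averaged ranks).
ranks: |5|->8, |2|->2.5, |3|->4.5, |6|->9, |4|->6.5, |4|->6.5, |2|->2.5, |3|->4.5, |1|->1
Step 3: Attach original signs; sum ranks with positive sign and with negative sign.
W+ = 8 + 2.5 + 4.5 + 6.5 + 6.5 = 28
W- = 9 + 2.5 + 4.5 + 1 = 17
(Check: W+ + W- = 45 should equal n(n+1)/2 = 45.)
Step 4: Test statistic W = min(W+, W-) = 17.
Step 5: Ties in |d|, so use the tie-corrected normal approximation.
        E[W] = n(n+1)/4 = 9*10/4 = 22.5.
        Tie groups: |d|=2 (t=2), |d|=3 (t=2), |d|=4 (t=2); sum(t^3 - t) = 18.
        Var[W] = n(n+1)(2n+1)/24 - sum(t^3-t)/48 = 1710/24 - 18/48 = 70.875.
        z = (W - E[W]) / sqrt(Var[W]) = (17 - 22.5) / 8.4187 = -0.6533.
        Two-sided p = 2*Phi(z) = 0.513560.
Step 6: alpha = 0.1. fail to reject H0.

W+ = 28, W- = 17, W = min = 17, p = 0.513560, fail to reject H0.


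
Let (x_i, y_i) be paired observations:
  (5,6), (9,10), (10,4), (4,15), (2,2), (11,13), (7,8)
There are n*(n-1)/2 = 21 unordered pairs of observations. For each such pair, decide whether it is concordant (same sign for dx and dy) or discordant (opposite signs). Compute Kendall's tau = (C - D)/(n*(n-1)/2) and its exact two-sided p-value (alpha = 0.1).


Step 1: Enumerate the 21 unordered pairs (i,j) with i<j and classify each by sign(x_j-x_i) * sign(y_j-y_i).
  (1,2):dx=+4,dy=+4->C; (1,3):dx=+5,dy=-2->D; (1,4):dx=-1,dy=+9->D; (1,5):dx=-3,dy=-4->C
  (1,6):dx=+6,dy=+7->C; (1,7):dx=+2,dy=+2->C; (2,3):dx=+1,dy=-6->D; (2,4):dx=-5,dy=+5->D
  (2,5):dx=-7,dy=-8->C; (2,6):dx=+2,dy=+3->C; (2,7):dx=-2,dy=-2->C; (3,4):dx=-6,dy=+11->D
  (3,5):dx=-8,dy=-2->C; (3,6):dx=+1,dy=+9->C; (3,7):dx=-3,dy=+4->D; (4,5):dx=-2,dy=-13->C
  (4,6):dx=+7,dy=-2->D; (4,7):dx=+3,dy=-7->D; (5,6):dx=+9,dy=+11->C; (5,7):dx=+5,dy=+6->C
  (6,7):dx=-4,dy=-5->C
Step 2: C = 13, D = 8, total pairs = 21.
Step 3: tau = (C - D)/(n(n-1)/2) = (13 - 8)/21 = 0.238095.
Step 4: Exact two-sided p-value (enumerate n! = 5040 permutations of y under H0): p = 0.561905.
Step 5: alpha = 0.1. fail to reject H0.

tau_b = 0.2381 (C=13, D=8), p = 0.561905, fail to reject H0.


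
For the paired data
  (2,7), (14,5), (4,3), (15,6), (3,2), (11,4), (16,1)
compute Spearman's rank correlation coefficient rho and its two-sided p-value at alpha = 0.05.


Step 1: Rank x and y separately (midranks; no ties here).
rank(x): 2->1, 14->5, 4->3, 15->6, 3->2, 11->4, 16->7
rank(y): 7->7, 5->5, 3->3, 6->6, 2->2, 4->4, 1->1
Step 2: d_i = R_x(i) - R_y(i); compute d_i^2.
  (1-7)^2=36, (5-5)^2=0, (3-3)^2=0, (6-6)^2=0, (2-2)^2=0, (4-4)^2=0, (7-1)^2=36
sum(d^2) = 72.
Step 3: rho = 1 - 6*72 / (7*(7^2 - 1)) = 1 - 432/336 = -0.285714.
Step 4: Under H0, t = rho * sqrt((n-2)/(1-rho^2)) = -0.6667 ~ t(5).
Step 5: Two-sided p-value from the t-distribution with 5 df = 0.534509.
Step 6: alpha = 0.05. fail to reject H0.

rho = -0.2857, p = 0.534509, fail to reject H0 at alpha = 0.05.


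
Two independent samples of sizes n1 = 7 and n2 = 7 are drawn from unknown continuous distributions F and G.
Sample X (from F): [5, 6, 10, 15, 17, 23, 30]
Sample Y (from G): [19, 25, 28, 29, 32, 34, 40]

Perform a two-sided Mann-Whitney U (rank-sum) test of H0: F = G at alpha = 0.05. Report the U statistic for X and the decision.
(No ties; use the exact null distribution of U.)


Step 1: Combine and sort all 14 observations; assign midranks.
sorted (value, group): (5,X), (6,X), (10,X), (15,X), (17,X), (19,Y), (23,X), (25,Y), (28,Y), (29,Y), (30,X), (32,Y), (34,Y), (40,Y)
ranks: 5->1, 6->2, 10->3, 15->4, 17->5, 19->6, 23->7, 25->8, 28->9, 29->10, 30->11, 32->12, 34->13, 40->14
Step 2: Rank sum for X: R1 = 1 + 2 + 3 + 4 + 5 + 7 + 11 = 33.
Step 3: U_X = R1 - n1(n1+1)/2 = 33 - 7*8/2 = 33 - 28 = 5.
       U_Y = n1*n2 - U_X = 49 - 5 = 44.
Step 4: No ties, so the exact null distribution of U (based on enumerating the C(14,7) = 3432 equally likely rank assignments) gives the two-sided p-value.
Step 5: p-value = 0.011072; compare to alpha = 0.05. reject H0.

U_X = 5, p = 0.011072, reject H0 at alpha = 0.05.


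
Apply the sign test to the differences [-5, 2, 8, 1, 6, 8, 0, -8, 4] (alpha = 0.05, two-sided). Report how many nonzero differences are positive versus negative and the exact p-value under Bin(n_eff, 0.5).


Step 1: Discard zero differences. Original n = 9; n_eff = number of nonzero differences = 8.
Nonzero differences (with sign): -5, +2, +8, +1, +6, +8, -8, +4
Step 2: Count signs: positive = 6, negative = 2.
Step 3: Under H0: P(positive) = 0.5, so the number of positives S ~ Bin(8, 0.5).
Step 4: Two-sided exact p-value = sum of Bin(8,0.5) probabilities at or below the observed probability = 0.289062.
Step 5: alpha = 0.05. fail to reject H0.

n_eff = 8, pos = 6, neg = 2, p = 0.289062, fail to reject H0.


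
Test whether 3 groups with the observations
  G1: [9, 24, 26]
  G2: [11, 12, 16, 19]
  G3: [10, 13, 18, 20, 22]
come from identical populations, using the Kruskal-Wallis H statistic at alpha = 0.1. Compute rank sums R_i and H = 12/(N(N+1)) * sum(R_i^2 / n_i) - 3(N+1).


Step 1: Combine all N = 12 observations and assign midranks.
sorted (value, group, rank): (9,G1,1), (10,G3,2), (11,G2,3), (12,G2,4), (13,G3,5), (16,G2,6), (18,G3,7), (19,G2,8), (20,G3,9), (22,G3,10), (24,G1,11), (26,G1,12)
Step 2: Sum ranks within each group.
R_1 = 24 (n_1 = 3)
R_2 = 21 (n_2 = 4)
R_3 = 33 (n_3 = 5)
Step 3: H = 12/(N(N+1)) * sum(R_i^2/n_i) - 3(N+1)
     = 12/(12*13) * (24^2/3 + 21^2/4 + 33^2/5) - 3*13
     = 0.076923 * 520.05 - 39
     = 1.003846.
Step 4: No ties, so H is used without correction.
Step 5: Under H0, H ~ chi^2(2); p-value = 0.605365.
Step 6: alpha = 0.1. fail to reject H0.

H = 1.0038, df = 2, p = 0.605365, fail to reject H0.


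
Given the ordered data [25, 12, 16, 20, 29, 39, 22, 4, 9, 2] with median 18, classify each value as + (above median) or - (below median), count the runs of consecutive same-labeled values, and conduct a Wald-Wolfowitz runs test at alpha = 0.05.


Step 1: Compute median = 18; label A = above, B = below.
Labels in order: ABBAAAABBB  (n_A = 5, n_B = 5)
Step 2: Count runs R = 4.
Step 3: Under H0 (random ordering), E[R] = 2*n_A*n_B/(n_A+n_B) + 1 = 2*5*5/10 + 1 = 6.0000.
        Var[R] = 2*n_A*n_B*(2*n_A*n_B - n_A - n_B) / ((n_A+n_B)^2 * (n_A+n_B-1)) = 2000/900 = 2.2222.
        SD[R] = 1.4907.
Step 4: Continuity-corrected z = (R + 0.5 - E[R]) / SD[R] = (4 + 0.5 - 6.0000) / 1.4907 = -1.0062.
Step 5: Two-sided p-value via normal approximation = 2*(1 - Phi(|z|)) = 0.314305.
Step 6: alpha = 0.05. fail to reject H0.

R = 4, z = -1.0062, p = 0.314305, fail to reject H0.


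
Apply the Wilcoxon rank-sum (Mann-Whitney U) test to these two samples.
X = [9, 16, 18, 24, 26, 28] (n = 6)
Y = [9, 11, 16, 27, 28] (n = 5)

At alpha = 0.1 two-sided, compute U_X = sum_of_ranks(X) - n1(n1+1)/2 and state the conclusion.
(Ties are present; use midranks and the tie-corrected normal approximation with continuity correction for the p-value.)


Step 1: Combine and sort all 11 observations; assign midranks.
sorted (value, group): (9,X), (9,Y), (11,Y), (16,X), (16,Y), (18,X), (24,X), (26,X), (27,Y), (28,X), (28,Y)
ranks: 9->1.5, 9->1.5, 11->3, 16->4.5, 16->4.5, 18->6, 24->7, 26->8, 27->9, 28->10.5, 28->10.5
Step 2: Rank sum for X: R1 = 1.5 + 4.5 + 6 + 7 + 8 + 10.5 = 37.5.
Step 3: U_X = R1 - n1(n1+1)/2 = 37.5 - 6*7/2 = 37.5 - 21 = 16.5.
       U_Y = n1*n2 - U_X = 30 - 16.5 = 13.5.
Step 4: Ties are present, so use the tie-corrected normal approximation (with continuity correction) for the p-value.
Step 5: p-value = 0.854145; compare to alpha = 0.1. fail to reject H0.

U_X = 16.5, p = 0.854145, fail to reject H0 at alpha = 0.1.


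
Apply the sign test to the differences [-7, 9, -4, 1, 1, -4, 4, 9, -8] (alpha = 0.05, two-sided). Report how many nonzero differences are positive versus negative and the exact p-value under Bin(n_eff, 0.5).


Step 1: Discard zero differences. Original n = 9; n_eff = number of nonzero differences = 9.
Nonzero differences (with sign): -7, +9, -4, +1, +1, -4, +4, +9, -8
Step 2: Count signs: positive = 5, negative = 4.
Step 3: Under H0: P(positive) = 0.5, so the number of positives S ~ Bin(9, 0.5).
Step 4: Two-sided exact p-value = sum of Bin(9,0.5) probabilities at or below the observed probability = 1.000000.
Step 5: alpha = 0.05. fail to reject H0.

n_eff = 9, pos = 5, neg = 4, p = 1.000000, fail to reject H0.


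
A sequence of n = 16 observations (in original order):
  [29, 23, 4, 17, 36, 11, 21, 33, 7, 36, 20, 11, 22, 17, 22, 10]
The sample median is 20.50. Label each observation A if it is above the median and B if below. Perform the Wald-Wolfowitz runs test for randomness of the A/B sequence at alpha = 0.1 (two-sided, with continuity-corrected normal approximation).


Step 1: Compute median = 20.50; label A = above, B = below.
Labels in order: AABBABAABABBABAB  (n_A = 8, n_B = 8)
Step 2: Count runs R = 12.
Step 3: Under H0 (random ordering), E[R] = 2*n_A*n_B/(n_A+n_B) + 1 = 2*8*8/16 + 1 = 9.0000.
        Var[R] = 2*n_A*n_B*(2*n_A*n_B - n_A - n_B) / ((n_A+n_B)^2 * (n_A+n_B-1)) = 14336/3840 = 3.7333.
        SD[R] = 1.9322.
Step 4: Continuity-corrected z = (R - 0.5 - E[R]) / SD[R] = (12 - 0.5 - 9.0000) / 1.9322 = 1.2939.
Step 5: Two-sided p-value via normal approximation = 2*(1 - Phi(|z|)) = 0.195709.
Step 6: alpha = 0.1. fail to reject H0.

R = 12, z = 1.2939, p = 0.195709, fail to reject H0.


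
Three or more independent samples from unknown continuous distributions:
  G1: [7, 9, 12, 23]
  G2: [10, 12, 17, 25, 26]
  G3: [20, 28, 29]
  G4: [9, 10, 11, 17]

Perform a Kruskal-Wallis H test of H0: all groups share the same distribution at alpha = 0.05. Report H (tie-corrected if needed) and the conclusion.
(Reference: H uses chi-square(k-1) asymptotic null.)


Step 1: Combine all N = 16 observations and assign midranks.
sorted (value, group, rank): (7,G1,1), (9,G1,2.5), (9,G4,2.5), (10,G2,4.5), (10,G4,4.5), (11,G4,6), (12,G1,7.5), (12,G2,7.5), (17,G2,9.5), (17,G4,9.5), (20,G3,11), (23,G1,12), (25,G2,13), (26,G2,14), (28,G3,15), (29,G3,16)
Step 2: Sum ranks within each group.
R_1 = 23 (n_1 = 4)
R_2 = 48.5 (n_2 = 5)
R_3 = 42 (n_3 = 3)
R_4 = 22.5 (n_4 = 4)
Step 3: H = 12/(N(N+1)) * sum(R_i^2/n_i) - 3(N+1)
     = 12/(16*17) * (23^2/4 + 48.5^2/5 + 42^2/3 + 22.5^2/4) - 3*17
     = 0.044118 * 1317.26 - 51
     = 7.114522.
Step 4: Ties present; correction factor C = 1 - 24/(16^3 - 16) = 0.994118. Corrected H = 7.114522 / 0.994118 = 7.156620.
Step 5: Under H0, H ~ chi^2(3); p-value = 0.067070.
Step 6: alpha = 0.05. fail to reject H0.

H = 7.1566, df = 3, p = 0.067070, fail to reject H0.


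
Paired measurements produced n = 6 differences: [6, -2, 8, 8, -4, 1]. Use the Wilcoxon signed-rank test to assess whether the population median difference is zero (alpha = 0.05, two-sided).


Step 1: Drop any zero differences (none here) and take |d_i|.
|d| = [6, 2, 8, 8, 4, 1]
Step 2: Midrank |d_i| (ties get averaged ranks).
ranks: |6|->4, |2|->2, |8|->5.5, |8|->5.5, |4|->3, |1|->1
Step 3: Attach original signs; sum ranks with positive sign and with negative sign.
W+ = 4 + 5.5 + 5.5 + 1 = 16
W- = 2 + 3 = 5
(Check: W+ + W- = 21 should equal n(n+1)/2 = 21.)
Step 4: Test statistic W = min(W+, W-) = 5.
Step 5: Ties in |d|, so use the tie-corrected normal approximation.
        E[W] = n(n+1)/4 = 6*7/4 = 10.5.
        Tie groups: |d|=8 (t=2); sum(t^3 - t) = 6.
        Var[W] = n(n+1)(2n+1)/24 - sum(t^3-t)/48 = 546/24 - 6/48 = 22.625.
        z = (W - E[W]) / sqrt(Var[W]) = (5 - 10.5) / 4.7566 = -1.1563.
        Two-sided p = 2*Phi(z) = 0.247561.
Step 6: alpha = 0.05. fail to reject H0.

W+ = 16, W- = 5, W = min = 5, p = 0.247561, fail to reject H0.


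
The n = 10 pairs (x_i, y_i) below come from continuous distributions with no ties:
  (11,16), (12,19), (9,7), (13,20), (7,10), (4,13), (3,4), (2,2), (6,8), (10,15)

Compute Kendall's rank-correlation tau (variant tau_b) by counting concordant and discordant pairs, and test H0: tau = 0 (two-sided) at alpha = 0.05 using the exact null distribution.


Step 1: Enumerate the 45 unordered pairs (i,j) with i<j and classify each by sign(x_j-x_i) * sign(y_j-y_i).
  (1,2):dx=+1,dy=+3->C; (1,3):dx=-2,dy=-9->C; (1,4):dx=+2,dy=+4->C; (1,5):dx=-4,dy=-6->C
  (1,6):dx=-7,dy=-3->C; (1,7):dx=-8,dy=-12->C; (1,8):dx=-9,dy=-14->C; (1,9):dx=-5,dy=-8->C
  (1,10):dx=-1,dy=-1->C; (2,3):dx=-3,dy=-12->C; (2,4):dx=+1,dy=+1->C; (2,5):dx=-5,dy=-9->C
  (2,6):dx=-8,dy=-6->C; (2,7):dx=-9,dy=-15->C; (2,8):dx=-10,dy=-17->C; (2,9):dx=-6,dy=-11->C
  (2,10):dx=-2,dy=-4->C; (3,4):dx=+4,dy=+13->C; (3,5):dx=-2,dy=+3->D; (3,6):dx=-5,dy=+6->D
  (3,7):dx=-6,dy=-3->C; (3,8):dx=-7,dy=-5->C; (3,9):dx=-3,dy=+1->D; (3,10):dx=+1,dy=+8->C
  (4,5):dx=-6,dy=-10->C; (4,6):dx=-9,dy=-7->C; (4,7):dx=-10,dy=-16->C; (4,8):dx=-11,dy=-18->C
  (4,9):dx=-7,dy=-12->C; (4,10):dx=-3,dy=-5->C; (5,6):dx=-3,dy=+3->D; (5,7):dx=-4,dy=-6->C
  (5,8):dx=-5,dy=-8->C; (5,9):dx=-1,dy=-2->C; (5,10):dx=+3,dy=+5->C; (6,7):dx=-1,dy=-9->C
  (6,8):dx=-2,dy=-11->C; (6,9):dx=+2,dy=-5->D; (6,10):dx=+6,dy=+2->C; (7,8):dx=-1,dy=-2->C
  (7,9):dx=+3,dy=+4->C; (7,10):dx=+7,dy=+11->C; (8,9):dx=+4,dy=+6->C; (8,10):dx=+8,dy=+13->C
  (9,10):dx=+4,dy=+7->C
Step 2: C = 40, D = 5, total pairs = 45.
Step 3: tau = (C - D)/(n(n-1)/2) = (40 - 5)/45 = 0.777778.
Step 4: Exact two-sided p-value (enumerate n! = 3628800 permutations of y under H0): p = 0.000946.
Step 5: alpha = 0.05. reject H0.

tau_b = 0.7778 (C=40, D=5), p = 0.000946, reject H0.


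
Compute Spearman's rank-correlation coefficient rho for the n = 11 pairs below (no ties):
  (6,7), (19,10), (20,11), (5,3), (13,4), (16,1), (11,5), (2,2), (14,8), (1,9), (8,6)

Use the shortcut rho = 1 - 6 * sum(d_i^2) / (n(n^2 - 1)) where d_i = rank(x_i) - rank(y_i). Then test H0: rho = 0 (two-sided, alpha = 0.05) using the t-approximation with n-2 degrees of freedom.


Step 1: Rank x and y separately (midranks; no ties here).
rank(x): 6->4, 19->10, 20->11, 5->3, 13->7, 16->9, 11->6, 2->2, 14->8, 1->1, 8->5
rank(y): 7->7, 10->10, 11->11, 3->3, 4->4, 1->1, 5->5, 2->2, 8->8, 9->9, 6->6
Step 2: d_i = R_x(i) - R_y(i); compute d_i^2.
  (4-7)^2=9, (10-10)^2=0, (11-11)^2=0, (3-3)^2=0, (7-4)^2=9, (9-1)^2=64, (6-5)^2=1, (2-2)^2=0, (8-8)^2=0, (1-9)^2=64, (5-6)^2=1
sum(d^2) = 148.
Step 3: rho = 1 - 6*148 / (11*(11^2 - 1)) = 1 - 888/1320 = 0.327273.
Step 4: Under H0, t = rho * sqrt((n-2)/(1-rho^2)) = 1.0390 ~ t(9).
Step 5: Two-sided p-value from the t-distribution with 9 df = 0.325895.
Step 6: alpha = 0.05. fail to reject H0.

rho = 0.3273, p = 0.325895, fail to reject H0 at alpha = 0.05.


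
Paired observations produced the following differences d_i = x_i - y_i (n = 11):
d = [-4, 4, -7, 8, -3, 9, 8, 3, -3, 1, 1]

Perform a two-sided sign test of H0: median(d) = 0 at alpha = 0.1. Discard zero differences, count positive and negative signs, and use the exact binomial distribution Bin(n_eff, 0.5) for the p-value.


Step 1: Discard zero differences. Original n = 11; n_eff = number of nonzero differences = 11.
Nonzero differences (with sign): -4, +4, -7, +8, -3, +9, +8, +3, -3, +1, +1
Step 2: Count signs: positive = 7, negative = 4.
Step 3: Under H0: P(positive) = 0.5, so the number of positives S ~ Bin(11, 0.5).
Step 4: Two-sided exact p-value = sum of Bin(11,0.5) probabilities at or below the observed probability = 0.548828.
Step 5: alpha = 0.1. fail to reject H0.

n_eff = 11, pos = 7, neg = 4, p = 0.548828, fail to reject H0.


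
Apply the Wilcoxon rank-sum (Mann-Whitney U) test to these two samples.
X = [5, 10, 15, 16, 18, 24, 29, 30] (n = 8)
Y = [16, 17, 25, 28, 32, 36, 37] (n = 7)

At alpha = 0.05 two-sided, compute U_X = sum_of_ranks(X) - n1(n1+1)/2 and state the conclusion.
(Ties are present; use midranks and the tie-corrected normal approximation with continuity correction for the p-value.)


Step 1: Combine and sort all 15 observations; assign midranks.
sorted (value, group): (5,X), (10,X), (15,X), (16,X), (16,Y), (17,Y), (18,X), (24,X), (25,Y), (28,Y), (29,X), (30,X), (32,Y), (36,Y), (37,Y)
ranks: 5->1, 10->2, 15->3, 16->4.5, 16->4.5, 17->6, 18->7, 24->8, 25->9, 28->10, 29->11, 30->12, 32->13, 36->14, 37->15
Step 2: Rank sum for X: R1 = 1 + 2 + 3 + 4.5 + 7 + 8 + 11 + 12 = 48.5.
Step 3: U_X = R1 - n1(n1+1)/2 = 48.5 - 8*9/2 = 48.5 - 36 = 12.5.
       U_Y = n1*n2 - U_X = 56 - 12.5 = 43.5.
Step 4: Ties are present, so use the tie-corrected normal approximation (with continuity correction) for the p-value.
Step 5: p-value = 0.082305; compare to alpha = 0.05. fail to reject H0.

U_X = 12.5, p = 0.082305, fail to reject H0 at alpha = 0.05.


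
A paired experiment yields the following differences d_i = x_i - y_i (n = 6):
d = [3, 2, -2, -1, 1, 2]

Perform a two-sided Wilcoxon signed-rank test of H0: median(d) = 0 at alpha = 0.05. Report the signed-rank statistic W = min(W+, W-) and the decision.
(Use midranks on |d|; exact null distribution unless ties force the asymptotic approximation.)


Step 1: Drop any zero differences (none here) and take |d_i|.
|d| = [3, 2, 2, 1, 1, 2]
Step 2: Midrank |d_i| (ties get averaged ranks).
ranks: |3|->6, |2|->4, |2|->4, |1|->1.5, |1|->1.5, |2|->4
Step 3: Attach original signs; sum ranks with positive sign and with negative sign.
W+ = 6 + 4 + 1.5 + 4 = 15.5
W- = 4 + 1.5 = 5.5
(Check: W+ + W- = 21 should equal n(n+1)/2 = 21.)
Step 4: Test statistic W = min(W+, W-) = 5.5.
Step 5: Ties in |d|, so use the tie-corrected normal approximation.
        E[W] = n(n+1)/4 = 6*7/4 = 10.5.
        Tie groups: |d|=1 (t=2), |d|=2 (t=3); sum(t^3 - t) = 30.
        Var[W] = n(n+1)(2n+1)/24 - sum(t^3-t)/48 = 546/24 - 30/48 = 22.125.
        z = (W - E[W]) / sqrt(Var[W]) = (5.5 - 10.5) / 4.7037 = -1.0630.
        Two-sided p = 2*Phi(z) = 0.287787.
Step 6: alpha = 0.05. fail to reject H0.

W+ = 15.5, W- = 5.5, W = min = 5.5, p = 0.287787, fail to reject H0.


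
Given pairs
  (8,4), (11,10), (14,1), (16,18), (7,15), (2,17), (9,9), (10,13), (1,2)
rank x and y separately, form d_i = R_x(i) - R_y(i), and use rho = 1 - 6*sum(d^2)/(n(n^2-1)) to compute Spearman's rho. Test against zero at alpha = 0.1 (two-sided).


Step 1: Rank x and y separately (midranks; no ties here).
rank(x): 8->4, 11->7, 14->8, 16->9, 7->3, 2->2, 9->5, 10->6, 1->1
rank(y): 4->3, 10->5, 1->1, 18->9, 15->7, 17->8, 9->4, 13->6, 2->2
Step 2: d_i = R_x(i) - R_y(i); compute d_i^2.
  (4-3)^2=1, (7-5)^2=4, (8-1)^2=49, (9-9)^2=0, (3-7)^2=16, (2-8)^2=36, (5-4)^2=1, (6-6)^2=0, (1-2)^2=1
sum(d^2) = 108.
Step 3: rho = 1 - 6*108 / (9*(9^2 - 1)) = 1 - 648/720 = 0.100000.
Step 4: Under H0, t = rho * sqrt((n-2)/(1-rho^2)) = 0.2659 ~ t(7).
Step 5: Two-sided p-value from the t-distribution with 7 df = 0.797972.
Step 6: alpha = 0.1. fail to reject H0.

rho = 0.1000, p = 0.797972, fail to reject H0 at alpha = 0.1.


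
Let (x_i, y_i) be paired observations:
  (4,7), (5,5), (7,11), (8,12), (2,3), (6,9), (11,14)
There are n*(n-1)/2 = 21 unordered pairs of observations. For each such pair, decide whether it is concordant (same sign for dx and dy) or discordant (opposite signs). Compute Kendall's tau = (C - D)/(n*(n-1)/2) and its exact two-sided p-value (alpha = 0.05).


Step 1: Enumerate the 21 unordered pairs (i,j) with i<j and classify each by sign(x_j-x_i) * sign(y_j-y_i).
  (1,2):dx=+1,dy=-2->D; (1,3):dx=+3,dy=+4->C; (1,4):dx=+4,dy=+5->C; (1,5):dx=-2,dy=-4->C
  (1,6):dx=+2,dy=+2->C; (1,7):dx=+7,dy=+7->C; (2,3):dx=+2,dy=+6->C; (2,4):dx=+3,dy=+7->C
  (2,5):dx=-3,dy=-2->C; (2,6):dx=+1,dy=+4->C; (2,7):dx=+6,dy=+9->C; (3,4):dx=+1,dy=+1->C
  (3,5):dx=-5,dy=-8->C; (3,6):dx=-1,dy=-2->C; (3,7):dx=+4,dy=+3->C; (4,5):dx=-6,dy=-9->C
  (4,6):dx=-2,dy=-3->C; (4,7):dx=+3,dy=+2->C; (5,6):dx=+4,dy=+6->C; (5,7):dx=+9,dy=+11->C
  (6,7):dx=+5,dy=+5->C
Step 2: C = 20, D = 1, total pairs = 21.
Step 3: tau = (C - D)/(n(n-1)/2) = (20 - 1)/21 = 0.904762.
Step 4: Exact two-sided p-value (enumerate n! = 5040 permutations of y under H0): p = 0.002778.
Step 5: alpha = 0.05. reject H0.

tau_b = 0.9048 (C=20, D=1), p = 0.002778, reject H0.


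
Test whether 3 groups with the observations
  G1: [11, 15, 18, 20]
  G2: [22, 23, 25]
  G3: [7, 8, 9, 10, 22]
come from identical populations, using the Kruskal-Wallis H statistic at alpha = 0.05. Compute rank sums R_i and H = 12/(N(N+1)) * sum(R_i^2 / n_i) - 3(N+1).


Step 1: Combine all N = 12 observations and assign midranks.
sorted (value, group, rank): (7,G3,1), (8,G3,2), (9,G3,3), (10,G3,4), (11,G1,5), (15,G1,6), (18,G1,7), (20,G1,8), (22,G2,9.5), (22,G3,9.5), (23,G2,11), (25,G2,12)
Step 2: Sum ranks within each group.
R_1 = 26 (n_1 = 4)
R_2 = 32.5 (n_2 = 3)
R_3 = 19.5 (n_3 = 5)
Step 3: H = 12/(N(N+1)) * sum(R_i^2/n_i) - 3(N+1)
     = 12/(12*13) * (26^2/4 + 32.5^2/3 + 19.5^2/5) - 3*13
     = 0.076923 * 597.133 - 39
     = 6.933333.
Step 4: Ties present; correction factor C = 1 - 6/(12^3 - 12) = 0.996503. Corrected H = 6.933333 / 0.996503 = 6.957661.
Step 5: Under H0, H ~ chi^2(2); p-value = 0.030843.
Step 6: alpha = 0.05. reject H0.

H = 6.9577, df = 2, p = 0.030843, reject H0.


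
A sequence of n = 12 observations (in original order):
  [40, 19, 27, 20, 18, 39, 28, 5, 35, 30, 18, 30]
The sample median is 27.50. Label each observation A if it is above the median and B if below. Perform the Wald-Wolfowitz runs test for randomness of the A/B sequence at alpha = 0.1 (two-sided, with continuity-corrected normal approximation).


Step 1: Compute median = 27.50; label A = above, B = below.
Labels in order: ABBBBAABAABA  (n_A = 6, n_B = 6)
Step 2: Count runs R = 7.
Step 3: Under H0 (random ordering), E[R] = 2*n_A*n_B/(n_A+n_B) + 1 = 2*6*6/12 + 1 = 7.0000.
        Var[R] = 2*n_A*n_B*(2*n_A*n_B - n_A - n_B) / ((n_A+n_B)^2 * (n_A+n_B-1)) = 4320/1584 = 2.7273.
        SD[R] = 1.6514.
Step 4: R = E[R], so z = 0 with no continuity correction.
Step 5: Two-sided p-value via normal approximation = 2*(1 - Phi(|z|)) = 1.000000.
Step 6: alpha = 0.1. fail to reject H0.

R = 7, z = 0.0000, p = 1.000000, fail to reject H0.


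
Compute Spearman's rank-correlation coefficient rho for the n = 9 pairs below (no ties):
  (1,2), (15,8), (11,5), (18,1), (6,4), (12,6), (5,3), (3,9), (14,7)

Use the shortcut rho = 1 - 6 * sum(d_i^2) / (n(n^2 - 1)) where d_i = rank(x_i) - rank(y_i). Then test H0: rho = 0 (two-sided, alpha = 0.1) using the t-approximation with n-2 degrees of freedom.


Step 1: Rank x and y separately (midranks; no ties here).
rank(x): 1->1, 15->8, 11->5, 18->9, 6->4, 12->6, 5->3, 3->2, 14->7
rank(y): 2->2, 8->8, 5->5, 1->1, 4->4, 6->6, 3->3, 9->9, 7->7
Step 2: d_i = R_x(i) - R_y(i); compute d_i^2.
  (1-2)^2=1, (8-8)^2=0, (5-5)^2=0, (9-1)^2=64, (4-4)^2=0, (6-6)^2=0, (3-3)^2=0, (2-9)^2=49, (7-7)^2=0
sum(d^2) = 114.
Step 3: rho = 1 - 6*114 / (9*(9^2 - 1)) = 1 - 684/720 = 0.050000.
Step 4: Under H0, t = rho * sqrt((n-2)/(1-rho^2)) = 0.1325 ~ t(7).
Step 5: Two-sided p-value from the t-distribution with 7 df = 0.898353.
Step 6: alpha = 0.1. fail to reject H0.

rho = 0.0500, p = 0.898353, fail to reject H0 at alpha = 0.1.
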